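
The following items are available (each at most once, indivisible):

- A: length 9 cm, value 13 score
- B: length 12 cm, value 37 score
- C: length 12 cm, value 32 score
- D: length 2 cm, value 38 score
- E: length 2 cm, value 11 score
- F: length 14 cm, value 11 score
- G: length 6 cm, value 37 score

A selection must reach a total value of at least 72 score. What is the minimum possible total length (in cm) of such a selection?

8

Subsets with value ≥ 72, sorted by total length:
- D+G: length 8, value 75
- D+E+G: length 10, value 86
Minimum length: 8 cm.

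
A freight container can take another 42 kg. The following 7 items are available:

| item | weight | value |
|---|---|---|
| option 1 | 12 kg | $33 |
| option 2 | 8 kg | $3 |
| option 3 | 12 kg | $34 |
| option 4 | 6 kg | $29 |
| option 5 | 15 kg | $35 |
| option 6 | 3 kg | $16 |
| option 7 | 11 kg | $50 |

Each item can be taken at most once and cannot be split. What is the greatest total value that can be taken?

$146

This is a 0/1 knapsack; check combinations near the capacity.
- option 1+option 3+option 4+option 7: weight 12+12+6+11=41, value 33+34+29+50=146
- option 3+option 5+option 6+option 7: weight 12+15+3+11=41, value 34+35+16+50=135
- option 1+option 5+option 6+option 7: weight 12+15+3+11=41, value 33+35+16+50=134
- option 1+option 3+option 6+option 7: weight 12+12+3+11=38, value 33+34+16+50=133
- option 2+option 3+option 4+option 6+option 7: weight 8+12+6+3+11=40, value 3+34+29+16+50=132
Best: $146.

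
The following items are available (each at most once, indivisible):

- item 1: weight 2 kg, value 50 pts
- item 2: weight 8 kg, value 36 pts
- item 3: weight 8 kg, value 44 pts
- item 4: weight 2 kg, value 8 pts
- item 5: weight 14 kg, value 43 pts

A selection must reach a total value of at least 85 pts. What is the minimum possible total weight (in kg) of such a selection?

Subsets with value ≥ 85, sorted by total weight:
- item 1+item 3: weight 10, value 94
- item 1+item 2: weight 10, value 86
- item 1+item 3+item 4: weight 12, value 102
Minimum weight: 10 kg.

10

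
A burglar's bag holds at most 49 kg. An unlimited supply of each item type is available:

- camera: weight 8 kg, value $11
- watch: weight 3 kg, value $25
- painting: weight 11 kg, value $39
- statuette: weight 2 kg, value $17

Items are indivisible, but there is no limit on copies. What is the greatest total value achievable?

$416

Best value-per-unit is statuette at 17/2; filling with it alone gives 24×17 = 408.
Optimal mix: 1×watch + 23×statuette → weight 49, value 416.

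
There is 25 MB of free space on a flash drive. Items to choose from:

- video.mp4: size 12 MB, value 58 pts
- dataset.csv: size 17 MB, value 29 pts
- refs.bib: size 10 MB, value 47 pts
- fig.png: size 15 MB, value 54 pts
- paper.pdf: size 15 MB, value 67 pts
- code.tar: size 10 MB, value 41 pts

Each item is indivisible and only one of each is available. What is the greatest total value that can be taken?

Check high-value combinations within 25 MB:
- refs.bib+paper.pdf: size 10+15=25, value 47+67=114
- paper.pdf+code.tar: size 15+10=25, value 67+41=108
- video.mp4+refs.bib: size 12+10=22, value 58+47=105
- refs.bib+fig.png: size 10+15=25, value 47+54=101
Best: 114 pts.

114 pts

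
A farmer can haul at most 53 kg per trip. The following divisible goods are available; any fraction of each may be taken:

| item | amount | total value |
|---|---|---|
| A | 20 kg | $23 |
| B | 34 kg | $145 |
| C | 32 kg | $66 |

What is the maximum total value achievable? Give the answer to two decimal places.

Take in order of value per unit:
- B (145/34 per unit): all 34 → value 145, running total 145.00
- C (66/32 per unit): 19 of 32 → value 19×66/32 = 39.1875, running total 184.19
Total 184.19.

184.19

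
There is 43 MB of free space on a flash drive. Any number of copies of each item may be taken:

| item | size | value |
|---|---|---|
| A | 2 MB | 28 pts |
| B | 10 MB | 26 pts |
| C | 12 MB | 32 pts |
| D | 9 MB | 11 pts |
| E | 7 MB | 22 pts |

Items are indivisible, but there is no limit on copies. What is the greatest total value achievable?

Best value-per-unit is A at 28/2, and filling with it alone uses size 21×2=42. No mix of the others beats 21×28 = 588.

588 pts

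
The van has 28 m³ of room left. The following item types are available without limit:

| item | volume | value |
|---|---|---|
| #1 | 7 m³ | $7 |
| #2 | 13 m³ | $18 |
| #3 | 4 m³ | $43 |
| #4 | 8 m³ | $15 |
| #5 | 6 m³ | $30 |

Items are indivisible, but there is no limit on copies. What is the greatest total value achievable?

$301

Best value-per-unit is #3 at 43/4, and filling with it alone uses volume 7×4=28. No mix of the others beats 7×43 = 301.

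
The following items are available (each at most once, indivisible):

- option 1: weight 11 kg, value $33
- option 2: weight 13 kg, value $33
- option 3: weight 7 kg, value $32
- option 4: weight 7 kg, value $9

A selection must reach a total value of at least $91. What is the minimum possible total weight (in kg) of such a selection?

Subsets with value ≥ 91, sorted by total weight:
- option 1+option 2+option 3: weight 31, value 98
- option 1+option 2+option 3+option 4: weight 38, value 107
Minimum weight: 31 kg.

31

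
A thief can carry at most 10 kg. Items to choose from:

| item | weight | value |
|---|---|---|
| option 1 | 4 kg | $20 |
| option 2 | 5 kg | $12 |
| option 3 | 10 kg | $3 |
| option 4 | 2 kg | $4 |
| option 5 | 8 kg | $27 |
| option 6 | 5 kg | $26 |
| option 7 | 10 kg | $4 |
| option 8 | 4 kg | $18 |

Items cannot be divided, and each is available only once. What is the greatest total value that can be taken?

Check high-value combinations within 10 kg:
- option 1+option 6: weight 4+5=9, value 20+26=46
- option 6+option 8: weight 5+4=9, value 26+18=44
- option 1+option 4+option 8: weight 4+2+4=10, value 20+4+18=42
- option 1+option 8: weight 4+4=8, value 20+18=38
Best: $46.

$46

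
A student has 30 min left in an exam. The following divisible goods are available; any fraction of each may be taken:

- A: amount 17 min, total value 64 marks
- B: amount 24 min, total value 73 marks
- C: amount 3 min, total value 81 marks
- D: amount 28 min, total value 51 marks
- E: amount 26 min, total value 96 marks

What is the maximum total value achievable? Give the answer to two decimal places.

181.92

Take in order of value per unit:
- C (81/3 per unit): all 3 → value 81, running total 81.00
- A (64/17 per unit): all 17 → value 64, running total 145.00
- E (96/26 per unit): 10 of 26 → value 10×96/26 = 36.9231, running total 181.92
Total 181.92.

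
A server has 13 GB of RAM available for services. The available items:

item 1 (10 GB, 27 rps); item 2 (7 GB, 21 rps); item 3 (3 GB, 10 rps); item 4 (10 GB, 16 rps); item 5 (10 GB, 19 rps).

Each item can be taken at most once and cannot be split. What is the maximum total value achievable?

Check high-value combinations within 13 GB:
- item 1+item 3: memory 10+3=13, value 27+10=37
- item 2+item 3: memory 7+3=10, value 21+10=31
- item 3+item 5: memory 3+10=13, value 10+19=29
Best: 37 rps.

37 rps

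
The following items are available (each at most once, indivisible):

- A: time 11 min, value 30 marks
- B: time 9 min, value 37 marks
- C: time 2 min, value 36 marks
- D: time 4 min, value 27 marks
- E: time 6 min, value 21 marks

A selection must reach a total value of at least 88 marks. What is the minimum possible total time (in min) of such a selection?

Subsets with value ≥ 88, sorted by total time:
- B+C+D: time 15, value 100
- B+C+E: time 17, value 94
- A+C+D: time 17, value 93
Minimum time: 15 min.

15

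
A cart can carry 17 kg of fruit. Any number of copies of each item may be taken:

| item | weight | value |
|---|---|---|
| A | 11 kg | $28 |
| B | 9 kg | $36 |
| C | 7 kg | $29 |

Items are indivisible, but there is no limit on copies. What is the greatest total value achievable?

Best value-per-unit is C at 29/7; filling with it alone gives 2×29 = 58.
Optimal mix: 1×B + 1×C → weight 16, value 65.

$65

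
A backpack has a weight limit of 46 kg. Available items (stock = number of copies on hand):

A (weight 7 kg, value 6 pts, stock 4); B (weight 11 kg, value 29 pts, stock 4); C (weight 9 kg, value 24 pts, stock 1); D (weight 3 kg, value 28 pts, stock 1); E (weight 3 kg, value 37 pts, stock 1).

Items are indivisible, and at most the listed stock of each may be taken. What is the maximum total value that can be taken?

Best selections within weight 46 and stock limits:
- 1×A + 3×B + 1×D + 1×E: weight 46, value 158
- 1×A + 2×B + 1×C + 1×D + 1×E: weight 44, value 153
Best: 158 pts.

158 pts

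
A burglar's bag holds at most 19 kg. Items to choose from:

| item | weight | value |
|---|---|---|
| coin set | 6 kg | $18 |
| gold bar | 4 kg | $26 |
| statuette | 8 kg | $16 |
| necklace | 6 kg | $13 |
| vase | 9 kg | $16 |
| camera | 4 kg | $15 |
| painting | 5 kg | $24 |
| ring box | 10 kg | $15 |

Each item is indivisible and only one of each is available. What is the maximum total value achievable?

$83

This is a 0/1 knapsack; check combinations near the capacity.
- coin set+gold bar+camera+painting: weight 6+4+4+5=19, value 18+26+15+24=83
- gold bar+necklace+camera+painting: weight 4+6+4+5=19, value 26+13+15+24=78
- coin set+gold bar+painting: weight 6+4+5=15, value 18+26+24=68
Best: $83.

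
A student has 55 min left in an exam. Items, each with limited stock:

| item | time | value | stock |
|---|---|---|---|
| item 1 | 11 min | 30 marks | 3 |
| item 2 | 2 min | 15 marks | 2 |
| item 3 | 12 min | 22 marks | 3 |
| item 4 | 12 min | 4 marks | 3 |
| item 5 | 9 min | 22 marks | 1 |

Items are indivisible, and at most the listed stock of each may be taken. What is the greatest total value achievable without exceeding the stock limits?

Top feasible selections:
- 3×item 1 + 2×item 2 + 1×item 5: time 46, value 142
- 3×item 1 + 2×item 2 + 1×item 3: time 49, value 142
- 2×item 1 + 2×item 2 + 1×item 3 + 1×item 5: time 47, value 134
Best: 142 marks.

142 marks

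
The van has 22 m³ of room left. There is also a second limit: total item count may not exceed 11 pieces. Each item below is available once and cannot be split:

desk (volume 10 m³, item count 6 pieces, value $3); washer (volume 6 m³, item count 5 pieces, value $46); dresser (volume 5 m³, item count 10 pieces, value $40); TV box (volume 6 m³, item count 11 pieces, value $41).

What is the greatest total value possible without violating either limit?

Feasible sets respecting both limits:
- desk+washer: volume 16, item count 11, value 49
- washer: volume 6, item count 5, value 46
- TV box: volume 6, item count 11, value 41
Best: $49.

$49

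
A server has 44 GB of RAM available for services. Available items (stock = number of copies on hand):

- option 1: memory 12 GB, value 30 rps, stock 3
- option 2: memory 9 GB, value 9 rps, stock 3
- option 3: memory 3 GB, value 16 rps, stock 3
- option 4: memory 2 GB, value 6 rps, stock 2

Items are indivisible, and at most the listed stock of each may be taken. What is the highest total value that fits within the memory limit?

Top feasible selections:
- 3×option 1 + 2×option 3 + 1×option 4: memory 44, value 128
- 2×option 1 + 1×option 2 + 3×option 3 + 1×option 4: memory 44, value 123
- 3×option 1 + 2×option 3: memory 42, value 122
- 2×option 1 + 3×option 3 + 2×option 4: memory 37, value 120
Best: 128 rps.

128 rps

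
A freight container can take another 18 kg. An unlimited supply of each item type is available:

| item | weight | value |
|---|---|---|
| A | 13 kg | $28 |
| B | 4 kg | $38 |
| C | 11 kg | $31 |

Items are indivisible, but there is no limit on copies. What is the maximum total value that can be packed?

$152

Best value-per-unit is B at 38/4, and filling with it alone uses weight 4×4=16. No mix of the others beats 4×38 = 152.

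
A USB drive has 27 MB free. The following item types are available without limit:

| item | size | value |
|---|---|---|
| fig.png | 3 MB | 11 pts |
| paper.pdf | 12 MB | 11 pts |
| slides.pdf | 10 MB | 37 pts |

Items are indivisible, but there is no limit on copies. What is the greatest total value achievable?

99 pts

Best value-per-unit is slides.pdf at 37/10; filling with it alone gives 2×37 = 74.
Optimal mix: 9×fig.png → size 27, value 99.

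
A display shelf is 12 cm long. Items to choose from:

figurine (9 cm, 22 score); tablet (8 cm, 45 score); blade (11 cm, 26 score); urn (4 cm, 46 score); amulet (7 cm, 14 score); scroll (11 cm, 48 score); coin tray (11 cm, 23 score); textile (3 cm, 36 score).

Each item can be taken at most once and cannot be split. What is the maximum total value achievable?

91 score

Check high-value combinations within 12 cm:
- tablet+urn: length 8+4=12, value 45+46=91
- urn+textile: length 4+3=7, value 46+36=82
- tablet+textile: length 8+3=11, value 45+36=81
- urn+amulet: length 4+7=11, value 46+14=60
- figurine+textile: length 9+3=12, value 22+36=58
Best: 91 score.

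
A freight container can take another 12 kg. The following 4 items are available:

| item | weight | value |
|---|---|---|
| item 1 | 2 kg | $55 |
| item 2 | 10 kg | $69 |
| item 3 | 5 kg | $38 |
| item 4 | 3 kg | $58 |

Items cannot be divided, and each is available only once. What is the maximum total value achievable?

Check high-value combinations within 12 kg:
- item 1+item 3+item 4: weight 2+5+3=10, value 55+38+58=151
- item 1+item 2: weight 2+10=12, value 55+69=124
- item 1+item 4: weight 2+3=5, value 55+58=113
- item 3+item 4: weight 5+3=8, value 38+58=96
Best: $151.

$151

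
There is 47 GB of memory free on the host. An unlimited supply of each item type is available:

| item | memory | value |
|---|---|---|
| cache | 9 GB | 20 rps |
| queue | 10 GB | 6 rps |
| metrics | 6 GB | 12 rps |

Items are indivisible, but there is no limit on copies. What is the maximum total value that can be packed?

Best value-per-unit is cache at 20/9, and filling with it alone uses memory 5×9=45. No mix of the others beats 5×20 = 100.

100 rps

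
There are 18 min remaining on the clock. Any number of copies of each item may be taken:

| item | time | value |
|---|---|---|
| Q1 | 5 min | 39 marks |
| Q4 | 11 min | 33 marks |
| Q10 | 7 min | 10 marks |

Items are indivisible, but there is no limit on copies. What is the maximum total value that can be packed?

Best value-per-unit is Q1 at 39/5, and filling with it alone uses time 3×5=15. No mix of the others beats 3×39 = 117.

117 marks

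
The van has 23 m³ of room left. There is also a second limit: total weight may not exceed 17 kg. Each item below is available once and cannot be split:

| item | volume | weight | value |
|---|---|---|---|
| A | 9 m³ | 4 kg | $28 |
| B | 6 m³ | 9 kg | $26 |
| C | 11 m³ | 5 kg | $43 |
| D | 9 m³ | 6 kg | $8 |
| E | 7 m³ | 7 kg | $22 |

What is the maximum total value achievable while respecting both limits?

$71

Feasible sets respecting both limits:
- A+C: volume 20, weight 9, value 71
- B+C: volume 17, weight 14, value 69
- C+E: volume 18, weight 12, value 65
- A+B: volume 15, weight 13, value 54
Best: $71.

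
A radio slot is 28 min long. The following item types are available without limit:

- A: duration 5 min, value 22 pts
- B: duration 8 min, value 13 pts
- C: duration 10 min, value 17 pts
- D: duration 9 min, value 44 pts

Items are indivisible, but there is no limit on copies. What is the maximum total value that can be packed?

132 pts

Best value-per-unit is D at 44/9; filling with it alone gives 3×44 = 132.
Optimal mix: 2×A + 2×D → duration 28, value 132.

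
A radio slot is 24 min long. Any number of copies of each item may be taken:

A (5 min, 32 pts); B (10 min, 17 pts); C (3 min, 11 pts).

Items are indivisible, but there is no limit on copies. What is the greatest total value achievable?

139 pts

Best value-per-unit is A at 32/5; filling with it alone gives 4×32 = 128.
Optimal mix: 4×A + 1×C → duration 23, value 139.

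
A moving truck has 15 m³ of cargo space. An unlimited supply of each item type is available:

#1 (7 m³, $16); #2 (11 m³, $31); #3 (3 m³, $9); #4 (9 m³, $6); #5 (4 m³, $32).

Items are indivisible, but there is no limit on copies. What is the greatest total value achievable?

$105

Best value-per-unit is #5 at 32/4; filling with it alone gives 3×32 = 96.
Optimal mix: 1×#3 + 3×#5 → volume 15, value 105.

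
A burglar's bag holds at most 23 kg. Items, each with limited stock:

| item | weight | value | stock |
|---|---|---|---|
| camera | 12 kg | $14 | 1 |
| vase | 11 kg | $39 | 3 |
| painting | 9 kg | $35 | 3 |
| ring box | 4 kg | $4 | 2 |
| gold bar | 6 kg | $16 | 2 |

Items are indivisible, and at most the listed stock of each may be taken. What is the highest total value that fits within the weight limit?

$78

Top feasible selections:
- 2×vase: weight 22, value 78
- 1×vase + 1×painting: weight 20, value 74
- 2×painting + 1×ring box: weight 22, value 74
- 1×vase + 2×gold bar: weight 23, value 71
Best: $78.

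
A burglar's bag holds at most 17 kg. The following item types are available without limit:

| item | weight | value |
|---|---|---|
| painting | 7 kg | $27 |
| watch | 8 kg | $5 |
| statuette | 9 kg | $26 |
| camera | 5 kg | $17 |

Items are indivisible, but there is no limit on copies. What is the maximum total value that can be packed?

Best value-per-unit is painting at 27/7; filling with it alone gives 2×27 = 54.
Optimal mix: 1×painting + 2×camera → weight 17, value 61.

$61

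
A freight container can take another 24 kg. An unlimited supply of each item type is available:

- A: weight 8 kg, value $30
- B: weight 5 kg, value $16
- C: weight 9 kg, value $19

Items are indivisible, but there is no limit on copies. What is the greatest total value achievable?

$90

Best value-per-unit is A at 30/8, and filling with it alone uses weight 3×8=24. No mix of the others beats 3×30 = 90.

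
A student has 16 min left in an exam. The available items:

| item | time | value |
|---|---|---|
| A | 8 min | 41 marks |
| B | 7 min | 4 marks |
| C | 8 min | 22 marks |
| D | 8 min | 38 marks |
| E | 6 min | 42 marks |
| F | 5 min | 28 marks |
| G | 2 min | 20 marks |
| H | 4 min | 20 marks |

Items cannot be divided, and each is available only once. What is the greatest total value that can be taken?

103 marks

Check high-value combinations within 16 min:
- A+E+G: time 8+6+2=16, value 41+42+20=103
- D+E+G: time 8+6+2=16, value 38+42+20=100
- E+F+G: time 6+5+2=13, value 42+28+20=90
- E+F+H: time 6+5+4=15, value 42+28+20=90
- A+F+G: time 8+5+2=15, value 41+28+20=89
Best: 103 marks.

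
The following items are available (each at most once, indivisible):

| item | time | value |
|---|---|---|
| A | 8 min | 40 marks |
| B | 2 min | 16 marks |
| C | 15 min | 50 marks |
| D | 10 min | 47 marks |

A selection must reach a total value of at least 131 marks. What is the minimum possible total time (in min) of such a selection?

Subsets with value ≥ 131, sorted by total time:
- A+C+D: time 33, value 137
- A+B+C+D: time 35, value 153
Minimum time: 33 min.

33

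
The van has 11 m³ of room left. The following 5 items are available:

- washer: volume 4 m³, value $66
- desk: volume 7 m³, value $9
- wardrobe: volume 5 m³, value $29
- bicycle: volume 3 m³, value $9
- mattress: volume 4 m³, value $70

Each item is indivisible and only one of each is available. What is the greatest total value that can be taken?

$145

Check high-value combinations within 11 m³:
- washer+bicycle+mattress: volume 4+3+4=11, value 66+9+70=145
- washer+mattress: volume 4+4=8, value 66+70=136
- wardrobe+mattress: volume 5+4=9, value 29+70=99
Best: $145.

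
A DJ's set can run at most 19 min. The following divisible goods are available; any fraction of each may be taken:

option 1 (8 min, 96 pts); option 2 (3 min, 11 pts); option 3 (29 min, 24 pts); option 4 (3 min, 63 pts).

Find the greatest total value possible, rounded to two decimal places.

174.14

Take in order of value per unit:
- option 4 (63/3 per unit): all 3 → value 63, running total 63.00
- option 1 (96/8 per unit): all 8 → value 96, running total 159.00
- option 2 (11/3 per unit): all 3 → value 11, running total 170.00
- option 3 (24/29 per unit): 5 of 29 → value 5×24/29 = 4.1379, running total 174.14
Total 174.14.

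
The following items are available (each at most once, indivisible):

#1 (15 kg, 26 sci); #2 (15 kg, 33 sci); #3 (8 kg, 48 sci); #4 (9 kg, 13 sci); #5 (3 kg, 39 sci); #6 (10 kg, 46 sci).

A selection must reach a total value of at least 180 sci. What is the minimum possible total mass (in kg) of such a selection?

Subsets with value ≥ 180, sorted by total mass:
- #1+#2+#3+#5+#6: mass 51, value 192
- #1+#2+#3+#4+#5+#6: mass 60, value 205
Minimum mass: 51 kg.

51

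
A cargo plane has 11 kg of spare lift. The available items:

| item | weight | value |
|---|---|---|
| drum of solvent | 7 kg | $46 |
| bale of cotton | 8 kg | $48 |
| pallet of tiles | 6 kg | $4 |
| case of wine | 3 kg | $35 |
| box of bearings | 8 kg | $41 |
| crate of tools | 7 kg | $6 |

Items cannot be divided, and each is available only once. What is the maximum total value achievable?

$83

Check high-value combinations within 11 kg:
- bale of cotton+case of wine: weight 8+3=11, value 48+35=83
- drum of solvent+case of wine: weight 7+3=10, value 46+35=81
- case of wine+box of bearings: weight 3+8=11, value 35+41=76
- bale of cotton: weight 8, value 48
Best: $83.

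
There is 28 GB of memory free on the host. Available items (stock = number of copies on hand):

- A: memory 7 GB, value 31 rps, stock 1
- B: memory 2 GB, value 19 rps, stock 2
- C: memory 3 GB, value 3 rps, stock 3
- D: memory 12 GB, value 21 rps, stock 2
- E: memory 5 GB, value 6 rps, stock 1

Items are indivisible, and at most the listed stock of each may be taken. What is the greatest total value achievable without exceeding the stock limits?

96 rps

Best selections within memory 28 and stock limits:
- 1×A + 2×B + 1×D + 1×E: memory 28, value 96
- 1×A + 2×B + 1×C + 1×D: memory 26, value 93
- 1×A + 2×B + 1×D: memory 23, value 90
- 1×A + 2×B + 3×C + 1×E: memory 25, value 84
Best: 96 rps.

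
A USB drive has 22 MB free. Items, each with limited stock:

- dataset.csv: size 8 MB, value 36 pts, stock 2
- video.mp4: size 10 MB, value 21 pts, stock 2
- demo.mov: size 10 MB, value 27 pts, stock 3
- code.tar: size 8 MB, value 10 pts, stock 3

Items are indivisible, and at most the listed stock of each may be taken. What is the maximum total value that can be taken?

Top feasible selections:
- 2×dataset.csv: size 16, value 72
- 1×dataset.csv + 1×demo.mov: size 18, value 63
- 1×dataset.csv + 1×video.mp4: size 18, value 57
Best: 72 pts.

72 pts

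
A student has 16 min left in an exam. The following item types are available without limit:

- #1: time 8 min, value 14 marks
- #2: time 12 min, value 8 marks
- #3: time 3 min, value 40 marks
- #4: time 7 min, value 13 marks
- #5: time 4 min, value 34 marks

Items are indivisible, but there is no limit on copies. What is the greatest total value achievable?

Best value-per-unit is #3 at 40/3, and filling with it alone uses time 5×3=15. No mix of the others beats 5×40 = 200.

200 marks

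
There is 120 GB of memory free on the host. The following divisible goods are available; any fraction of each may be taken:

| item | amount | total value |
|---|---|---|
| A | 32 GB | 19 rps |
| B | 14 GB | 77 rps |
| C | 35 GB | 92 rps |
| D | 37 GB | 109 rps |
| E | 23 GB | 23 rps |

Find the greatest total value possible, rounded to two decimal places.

Take in order of value per unit:
- B (77/14 per unit): all 14 → value 77, running total 77.00
- D (109/37 per unit): all 37 → value 109, running total 186.00
- C (92/35 per unit): all 35 → value 92, running total 278.00
- E (23/23 per unit): all 23 → value 23, running total 301.00
- A (19/32 per unit): 11 of 32 → value 11×19/32 = 6.5313, running total 307.53
Total 307.53.

307.53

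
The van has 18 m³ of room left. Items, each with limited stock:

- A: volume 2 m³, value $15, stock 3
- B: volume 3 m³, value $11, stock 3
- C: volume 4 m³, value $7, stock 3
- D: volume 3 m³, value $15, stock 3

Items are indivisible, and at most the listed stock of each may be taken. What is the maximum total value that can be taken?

$101

Top feasible selections:
- 3×A + 1×B + 3×D: volume 18, value 101
- 3×A + 2×B + 2×D: volume 18, value 97
- 3×A + 3×B + 1×D: volume 18, value 93
- 3×A + 3×D: volume 15, value 90
Best: $101.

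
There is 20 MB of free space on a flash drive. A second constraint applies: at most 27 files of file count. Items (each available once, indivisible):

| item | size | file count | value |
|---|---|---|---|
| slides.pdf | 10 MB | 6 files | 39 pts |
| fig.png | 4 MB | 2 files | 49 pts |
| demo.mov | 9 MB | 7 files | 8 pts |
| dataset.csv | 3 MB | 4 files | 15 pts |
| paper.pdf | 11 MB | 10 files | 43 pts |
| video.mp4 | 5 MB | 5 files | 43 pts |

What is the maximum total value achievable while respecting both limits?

135 pts

Feasible sets respecting both limits:
- fig.png+paper.pdf+video.mp4: size 20, file count 17, value 135
- slides.pdf+fig.png+video.mp4: size 19, file count 13, value 131
- fig.png+dataset.csv+paper.pdf: size 18, file count 16, value 107
- fig.png+dataset.csv+video.mp4: size 12, file count 11, value 107
Best: 135 pts.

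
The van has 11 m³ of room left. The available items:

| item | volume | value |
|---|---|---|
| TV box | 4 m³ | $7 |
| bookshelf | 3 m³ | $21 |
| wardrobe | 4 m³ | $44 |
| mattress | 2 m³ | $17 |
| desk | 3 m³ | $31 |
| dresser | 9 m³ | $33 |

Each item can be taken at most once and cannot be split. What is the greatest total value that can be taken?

$96

Check high-value combinations within 11 m³:
- bookshelf+wardrobe+desk: volume 3+4+3=10, value 21+44+31=96
- wardrobe+mattress+desk: volume 4+2+3=9, value 44+17+31=92
- bookshelf+wardrobe+mattress: volume 3+4+2=9, value 21+44+17=82
Best: $96.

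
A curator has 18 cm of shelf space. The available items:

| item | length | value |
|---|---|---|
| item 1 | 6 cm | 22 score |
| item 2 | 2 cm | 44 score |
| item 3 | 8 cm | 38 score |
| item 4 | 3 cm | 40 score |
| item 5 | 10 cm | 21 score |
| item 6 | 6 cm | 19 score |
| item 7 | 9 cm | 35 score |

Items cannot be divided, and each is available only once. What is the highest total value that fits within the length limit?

Check high-value combinations within 18 cm:
- item 1+item 2+item 4+item 6: length 6+2+3+6=17, value 22+44+40+19=125
- item 2+item 3+item 4: length 2+8+3=13, value 44+38+40=122
- item 2+item 4+item 7: length 2+3+9=14, value 44+40+35=119
- item 1+item 2+item 4: length 6+2+3=11, value 22+44+40=106
- item 2+item 4+item 5: length 2+3+10=15, value 44+40+21=105
Best: 125 score.

125 score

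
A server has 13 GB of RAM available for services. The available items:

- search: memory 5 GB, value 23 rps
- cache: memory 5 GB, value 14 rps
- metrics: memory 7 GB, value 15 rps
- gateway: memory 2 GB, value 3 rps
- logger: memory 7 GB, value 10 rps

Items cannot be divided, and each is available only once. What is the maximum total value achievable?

40 rps

Check high-value combinations within 13 GB:
- search+cache+gateway: memory 5+5+2=12, value 23+14+3=40
- search+metrics: memory 5+7=12, value 23+15=38
- search+cache: memory 5+5=10, value 23+14=37
Best: 40 rps.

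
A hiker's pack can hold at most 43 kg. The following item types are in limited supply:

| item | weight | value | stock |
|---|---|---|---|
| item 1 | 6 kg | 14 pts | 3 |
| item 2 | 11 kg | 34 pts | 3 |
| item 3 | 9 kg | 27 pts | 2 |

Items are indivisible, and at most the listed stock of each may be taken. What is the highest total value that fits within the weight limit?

Best selections within weight 43 and stock limits:
- 3×item 2 + 1×item 3: weight 42, value 129
- 2×item 1 + 2×item 2 + 1×item 3: weight 43, value 123
- 2×item 2 + 2×item 3: weight 40, value 122
Best: 129 pts.

129 pts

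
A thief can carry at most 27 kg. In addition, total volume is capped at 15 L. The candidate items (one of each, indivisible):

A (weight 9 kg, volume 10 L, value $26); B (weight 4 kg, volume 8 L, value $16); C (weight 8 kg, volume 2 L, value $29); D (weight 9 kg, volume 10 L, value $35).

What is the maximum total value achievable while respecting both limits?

Feasible sets respecting both limits:
- C+D: weight 17, volume 12, value 64
- A+C: weight 17, volume 12, value 55
- B+C: weight 12, volume 10, value 45
Best: $64.

$64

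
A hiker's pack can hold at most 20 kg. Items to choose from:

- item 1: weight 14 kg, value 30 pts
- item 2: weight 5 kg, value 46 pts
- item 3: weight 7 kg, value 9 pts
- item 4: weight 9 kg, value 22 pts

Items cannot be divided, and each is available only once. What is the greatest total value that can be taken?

76 pts

Check high-value combinations within 20 kg:
- item 1+item 2: weight 14+5=19, value 30+46=76
- item 2+item 4: weight 5+9=14, value 46+22=68
- item 2+item 3: weight 5+7=12, value 46+9=55
- item 2: weight 5, value 46
Best: 76 pts.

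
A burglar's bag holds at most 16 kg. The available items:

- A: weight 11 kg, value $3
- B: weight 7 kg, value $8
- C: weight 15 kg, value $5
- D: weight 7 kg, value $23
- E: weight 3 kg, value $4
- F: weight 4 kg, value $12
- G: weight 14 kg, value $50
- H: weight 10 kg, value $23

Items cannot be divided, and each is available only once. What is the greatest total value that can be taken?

Check high-value combinations within 16 kg:
- G: weight 14, value 50
- D+E+F: weight 7+3+4=14, value 23+4+12=39
- D+F: weight 7+4=11, value 23+12=35
- F+H: weight 4+10=14, value 12+23=35
Best: $50.

$50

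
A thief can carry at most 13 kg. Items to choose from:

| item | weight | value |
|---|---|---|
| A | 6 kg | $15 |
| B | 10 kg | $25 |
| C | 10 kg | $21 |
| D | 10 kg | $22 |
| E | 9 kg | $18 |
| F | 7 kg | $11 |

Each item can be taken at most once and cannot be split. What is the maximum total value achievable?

This is a 0/1 knapsack; check combinations near the capacity.
- A+F: weight 6+7=13, value 15+11=26
- B: weight 10, value 25
- D: weight 10, value 22
- C: weight 10, value 21
- E: weight 9, value 18
Best: $26.

$26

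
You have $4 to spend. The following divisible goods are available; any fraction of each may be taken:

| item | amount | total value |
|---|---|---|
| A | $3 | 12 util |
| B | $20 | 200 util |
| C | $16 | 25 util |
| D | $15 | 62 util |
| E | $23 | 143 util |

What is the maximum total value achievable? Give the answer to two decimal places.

Take in order of value per unit:
- B (200/20 per unit): 4 of 20 → value 4×200/20 = 40.0000, running total 40.00
Total 40.00.

40.00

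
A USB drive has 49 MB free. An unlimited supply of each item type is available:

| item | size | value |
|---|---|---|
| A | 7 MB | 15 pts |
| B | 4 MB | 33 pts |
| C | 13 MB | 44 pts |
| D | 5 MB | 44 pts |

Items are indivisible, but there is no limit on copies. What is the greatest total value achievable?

Best value-per-unit is D at 44/5; filling with it alone gives 9×44 = 396.
Optimal mix: 1×B + 9×D → size 49, value 429.

429 pts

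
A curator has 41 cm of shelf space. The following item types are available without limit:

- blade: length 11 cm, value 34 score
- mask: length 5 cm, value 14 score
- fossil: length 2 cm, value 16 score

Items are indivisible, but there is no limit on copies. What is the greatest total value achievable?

Best value-per-unit is fossil at 16/2, and filling with it alone uses length 20×2=40. No mix of the others beats 20×16 = 320.

320 score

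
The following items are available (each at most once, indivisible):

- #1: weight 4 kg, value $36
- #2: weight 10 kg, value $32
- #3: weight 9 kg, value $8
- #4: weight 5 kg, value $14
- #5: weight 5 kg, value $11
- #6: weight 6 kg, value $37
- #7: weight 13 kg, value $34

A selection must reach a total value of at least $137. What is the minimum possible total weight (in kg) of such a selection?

Subsets with value ≥ 137, sorted by total weight:
- #1+#2+#6+#7: weight 33, value 139
- #1+#2+#4+#6+#7: weight 38, value 153
Minimum weight: 33 kg.

33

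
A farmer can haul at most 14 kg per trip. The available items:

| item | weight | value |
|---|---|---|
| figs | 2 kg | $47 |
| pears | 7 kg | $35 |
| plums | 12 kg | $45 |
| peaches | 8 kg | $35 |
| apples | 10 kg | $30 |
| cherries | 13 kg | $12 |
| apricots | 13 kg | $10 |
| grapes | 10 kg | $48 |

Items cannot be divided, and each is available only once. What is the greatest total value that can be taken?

$95

Check high-value combinations within 14 kg:
- figs+grapes: weight 2+10=12, value 47+48=95
- figs+plums: weight 2+12=14, value 47+45=92
- figs+pears: weight 2+7=9, value 47+35=82
- figs+peaches: weight 2+8=10, value 47+35=82
- figs+apples: weight 2+10=12, value 47+30=77
Best: $95.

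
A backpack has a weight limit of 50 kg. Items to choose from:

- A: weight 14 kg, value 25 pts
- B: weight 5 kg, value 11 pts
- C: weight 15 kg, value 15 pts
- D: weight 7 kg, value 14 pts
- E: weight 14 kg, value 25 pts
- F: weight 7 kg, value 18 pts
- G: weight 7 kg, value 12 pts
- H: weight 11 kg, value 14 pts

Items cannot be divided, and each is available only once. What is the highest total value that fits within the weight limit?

94 pts

Check high-value combinations within 50 kg:
- A+D+E+F+G: weight 14+7+14+7+7=49, value 25+14+25+18+12=94
- A+B+D+E+F: weight 14+5+7+14+7=47, value 25+11+14+25+18=93
- A+B+E+F+G: weight 14+5+14+7+7=47, value 25+11+25+18+12=91
- A+B+D+E+G: weight 14+5+7+14+7=47, value 25+11+14+25+12=87
Best: 94 pts.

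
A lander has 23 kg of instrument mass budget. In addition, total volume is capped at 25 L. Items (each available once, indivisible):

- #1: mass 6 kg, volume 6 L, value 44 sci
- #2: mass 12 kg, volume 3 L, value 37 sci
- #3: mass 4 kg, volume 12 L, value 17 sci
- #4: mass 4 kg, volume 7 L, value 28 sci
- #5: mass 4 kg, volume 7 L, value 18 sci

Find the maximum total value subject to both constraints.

109 sci

Feasible sets respecting both limits:
- #1+#2+#4: mass 22, volume 16, value 109
- #1+#2+#5: mass 22, volume 16, value 99
- #1+#2+#3: mass 22, volume 21, value 98
Best: 109 sci.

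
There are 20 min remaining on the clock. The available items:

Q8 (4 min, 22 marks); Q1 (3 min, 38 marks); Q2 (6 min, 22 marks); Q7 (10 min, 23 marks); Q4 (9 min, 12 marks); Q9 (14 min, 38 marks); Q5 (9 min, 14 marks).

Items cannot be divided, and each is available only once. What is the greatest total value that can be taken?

83 marks

Check high-value combinations within 20 min:
- Q8+Q1+Q7: time 4+3+10=17, value 22+38+23=83
- Q1+Q2+Q7: time 3+6+10=19, value 38+22+23=83
- Q8+Q1+Q2: time 4+3+6=13, value 22+38+22=82
- Q1+Q9: time 3+14=17, value 38+38=76
Best: 83 marks.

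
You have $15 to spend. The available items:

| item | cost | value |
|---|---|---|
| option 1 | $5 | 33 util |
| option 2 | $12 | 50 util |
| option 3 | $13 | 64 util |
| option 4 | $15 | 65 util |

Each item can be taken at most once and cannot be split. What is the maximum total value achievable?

65 util

This is a 0/1 knapsack; check combinations near the capacity.
- option 4: cost 15, value 65
- option 3: cost 13, value 64
- option 2: cost 12, value 50
Best: 65 util.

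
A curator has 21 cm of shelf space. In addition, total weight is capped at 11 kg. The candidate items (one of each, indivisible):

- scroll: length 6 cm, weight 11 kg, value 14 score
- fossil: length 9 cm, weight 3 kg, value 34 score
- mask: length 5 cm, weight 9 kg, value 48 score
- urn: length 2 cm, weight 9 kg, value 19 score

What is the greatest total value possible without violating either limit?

Feasible sets respecting both limits:
- mask: length 5, weight 9, value 48
- fossil: length 9, weight 3, value 34
- urn: length 2, weight 9, value 19
- scroll: length 6, weight 11, value 14
Best: 48 score.

48 score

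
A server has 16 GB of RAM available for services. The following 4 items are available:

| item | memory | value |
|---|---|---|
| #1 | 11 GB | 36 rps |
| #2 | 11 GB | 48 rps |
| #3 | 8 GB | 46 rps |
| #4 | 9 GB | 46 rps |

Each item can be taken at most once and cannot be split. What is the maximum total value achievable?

Check high-value combinations within 16 GB:
- #2: memory 11, value 48
- #3: memory 8, value 46
- #4: memory 9, value 46
- #1: memory 11, value 36
Best: 48 rps.

48 rps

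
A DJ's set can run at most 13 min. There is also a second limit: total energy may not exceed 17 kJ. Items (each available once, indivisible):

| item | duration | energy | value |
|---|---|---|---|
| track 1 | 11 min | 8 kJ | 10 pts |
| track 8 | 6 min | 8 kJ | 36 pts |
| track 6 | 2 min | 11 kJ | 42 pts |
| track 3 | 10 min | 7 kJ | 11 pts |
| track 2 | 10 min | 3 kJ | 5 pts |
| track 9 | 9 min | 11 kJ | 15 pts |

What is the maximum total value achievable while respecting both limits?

47 pts

Feasible sets respecting both limits:
- track 6+track 2: duration 12, energy 14, value 47
- track 6: duration 2, energy 11, value 42
- track 8: duration 6, energy 8, value 36
- track 9: duration 9, energy 11, value 15
Best: 47 pts.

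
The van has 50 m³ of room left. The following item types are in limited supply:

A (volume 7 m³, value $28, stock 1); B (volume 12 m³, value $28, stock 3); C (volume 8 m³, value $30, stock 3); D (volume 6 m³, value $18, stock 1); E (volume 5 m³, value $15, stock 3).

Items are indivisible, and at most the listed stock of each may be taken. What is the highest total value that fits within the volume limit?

$166

Top feasible selections:
- 1×A + 3×C + 1×D + 2×E: volume 47, value 166
- 1×A + 1×B + 3×C + 1×D: volume 49, value 164
- 1×A + 3×C + 3×E: volume 46, value 163
- 1×A + 1×B + 3×C + 1×E: volume 48, value 161
Best: $166.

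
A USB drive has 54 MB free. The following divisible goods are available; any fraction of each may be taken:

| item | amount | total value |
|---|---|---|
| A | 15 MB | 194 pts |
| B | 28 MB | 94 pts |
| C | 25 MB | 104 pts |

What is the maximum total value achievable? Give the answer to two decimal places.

345.00

Take in order of value per unit:
- A (194/15 per unit): all 15 → value 194, running total 194.00
- C (104/25 per unit): all 25 → value 104, running total 298.00
- B (94/28 per unit): 14 of 28 → value 14×94/28 = 47.0000, running total 345.00
Total 345.00.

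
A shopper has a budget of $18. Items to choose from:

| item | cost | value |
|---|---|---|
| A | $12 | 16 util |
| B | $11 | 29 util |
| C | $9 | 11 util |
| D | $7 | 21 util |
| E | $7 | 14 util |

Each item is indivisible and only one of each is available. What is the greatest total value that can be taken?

50 util

Check high-value combinations within $18:
- B+D: cost 11+7=18, value 29+21=50
- B+E: cost 11+7=18, value 29+14=43
- D+E: cost 7+7=14, value 21+14=35
Best: 50 util.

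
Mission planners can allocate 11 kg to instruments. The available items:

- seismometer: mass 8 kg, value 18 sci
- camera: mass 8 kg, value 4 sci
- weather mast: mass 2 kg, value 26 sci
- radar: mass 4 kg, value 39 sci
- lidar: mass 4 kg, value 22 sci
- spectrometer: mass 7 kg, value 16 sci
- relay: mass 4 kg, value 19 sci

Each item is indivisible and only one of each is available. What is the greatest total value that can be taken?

87 sci

Check high-value combinations within 11 kg:
- weather mast+radar+lidar: mass 2+4+4=10, value 26+39+22=87
- weather mast+radar+relay: mass 2+4+4=10, value 26+39+19=84
- weather mast+lidar+relay: mass 2+4+4=10, value 26+22+19=67
- weather mast+radar: mass 2+4=6, value 26+39=65
- radar+lidar: mass 4+4=8, value 39+22=61
Best: 87 sci.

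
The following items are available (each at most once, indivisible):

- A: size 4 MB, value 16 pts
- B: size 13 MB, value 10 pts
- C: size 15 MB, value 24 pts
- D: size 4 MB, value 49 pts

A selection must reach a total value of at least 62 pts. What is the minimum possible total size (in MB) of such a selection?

Subsets with value ≥ 62, sorted by total size:
- A+D: size 8, value 65
- C+D: size 19, value 73
- A+B+D: size 21, value 75
Minimum size: 8 MB.

8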